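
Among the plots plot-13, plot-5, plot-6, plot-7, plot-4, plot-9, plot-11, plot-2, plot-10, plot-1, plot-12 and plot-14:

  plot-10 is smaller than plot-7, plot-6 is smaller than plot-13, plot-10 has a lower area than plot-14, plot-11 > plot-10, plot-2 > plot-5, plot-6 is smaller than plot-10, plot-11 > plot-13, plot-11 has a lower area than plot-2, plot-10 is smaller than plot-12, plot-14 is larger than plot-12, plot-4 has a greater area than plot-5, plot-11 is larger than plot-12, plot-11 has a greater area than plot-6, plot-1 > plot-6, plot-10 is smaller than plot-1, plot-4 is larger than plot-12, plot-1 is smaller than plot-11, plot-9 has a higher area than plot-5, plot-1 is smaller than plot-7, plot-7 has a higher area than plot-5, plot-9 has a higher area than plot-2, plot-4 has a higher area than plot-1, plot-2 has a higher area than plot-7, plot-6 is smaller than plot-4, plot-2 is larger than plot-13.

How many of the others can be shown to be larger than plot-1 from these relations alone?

From plot-1 the given relations immediately reach plot-7, plot-4, plot-11.
From those, plot-2 — 4 in total.
From those, plot-9 — 5 in total.
Nothing else is reachable above plot-1; 5 in all.

5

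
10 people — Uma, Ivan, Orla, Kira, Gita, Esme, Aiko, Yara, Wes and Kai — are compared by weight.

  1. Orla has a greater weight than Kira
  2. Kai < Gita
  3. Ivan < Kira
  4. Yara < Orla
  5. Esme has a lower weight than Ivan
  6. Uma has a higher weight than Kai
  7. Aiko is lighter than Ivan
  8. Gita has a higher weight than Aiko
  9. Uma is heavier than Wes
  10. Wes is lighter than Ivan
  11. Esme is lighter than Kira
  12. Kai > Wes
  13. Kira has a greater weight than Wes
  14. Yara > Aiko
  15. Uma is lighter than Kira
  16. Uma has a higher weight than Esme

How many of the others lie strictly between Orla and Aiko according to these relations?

3

Chaining upward from Aiko reaches: Ivan, Yara, Kira, Gita.
Chaining downward from Orla reaches: Wes, Kai, Esme, Uma, Ivan, Yara, Kira.
Strictly between Aiko and Orla are those in both lists: Ivan, Yara, Kira — 3 elements.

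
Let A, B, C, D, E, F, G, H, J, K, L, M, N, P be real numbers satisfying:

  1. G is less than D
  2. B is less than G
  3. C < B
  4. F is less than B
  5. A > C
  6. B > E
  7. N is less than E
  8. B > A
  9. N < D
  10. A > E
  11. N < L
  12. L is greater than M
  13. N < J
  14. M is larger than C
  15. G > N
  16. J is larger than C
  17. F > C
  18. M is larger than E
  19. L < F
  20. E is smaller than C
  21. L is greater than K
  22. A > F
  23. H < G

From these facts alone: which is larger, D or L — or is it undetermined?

D

Link the given pairs in sequence: L < F; F < A; A < B; B < G; G < D.
Chaining these gives L < F < A < B < G < D.
So D is larger.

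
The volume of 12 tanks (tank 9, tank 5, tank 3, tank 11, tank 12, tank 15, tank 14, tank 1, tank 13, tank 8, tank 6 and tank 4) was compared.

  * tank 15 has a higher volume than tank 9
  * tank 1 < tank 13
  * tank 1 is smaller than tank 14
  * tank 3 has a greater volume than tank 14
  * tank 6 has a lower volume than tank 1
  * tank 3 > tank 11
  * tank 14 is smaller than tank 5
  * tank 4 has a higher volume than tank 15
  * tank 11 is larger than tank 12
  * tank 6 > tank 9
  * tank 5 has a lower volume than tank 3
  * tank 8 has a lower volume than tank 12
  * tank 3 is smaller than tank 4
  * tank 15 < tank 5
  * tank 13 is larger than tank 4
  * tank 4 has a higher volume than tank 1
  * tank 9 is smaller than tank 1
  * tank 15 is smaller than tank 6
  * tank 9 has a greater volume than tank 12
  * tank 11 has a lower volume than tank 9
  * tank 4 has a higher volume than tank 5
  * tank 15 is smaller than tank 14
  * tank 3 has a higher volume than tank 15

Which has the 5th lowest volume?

Chaining the given pairs: tank 8 < tank 12 < tank 11 < tank 9 < tank 15 < tank 6 < tank 1 < tank 14 < tank 5 < tank 3 < tank 4 < tank 13.
Counting 5 from the smallest end gives tank 15.

tank 15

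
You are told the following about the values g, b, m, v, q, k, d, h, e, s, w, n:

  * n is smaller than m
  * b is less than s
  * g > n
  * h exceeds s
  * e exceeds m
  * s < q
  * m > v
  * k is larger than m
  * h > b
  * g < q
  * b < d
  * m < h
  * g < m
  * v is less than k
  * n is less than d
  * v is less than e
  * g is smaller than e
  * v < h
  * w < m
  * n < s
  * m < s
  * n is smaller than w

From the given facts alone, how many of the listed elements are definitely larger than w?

6

Directly above w: m.
One step further: s, h, k, e (5 so far).
One step further: q (6 so far).
No other element is forced above w by the given relations, so the count is 6.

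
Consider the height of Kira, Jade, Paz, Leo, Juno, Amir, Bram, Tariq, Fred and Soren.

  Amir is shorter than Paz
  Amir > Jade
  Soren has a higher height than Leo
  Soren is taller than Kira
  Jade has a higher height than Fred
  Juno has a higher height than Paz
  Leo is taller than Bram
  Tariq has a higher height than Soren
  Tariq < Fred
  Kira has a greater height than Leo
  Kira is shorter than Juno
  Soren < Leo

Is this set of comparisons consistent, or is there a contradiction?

inconsistent

We have Soren < Leo stated directly, yet also Leo < Kira < Soren by chaining the others — so Leo < Soren. Contradiction.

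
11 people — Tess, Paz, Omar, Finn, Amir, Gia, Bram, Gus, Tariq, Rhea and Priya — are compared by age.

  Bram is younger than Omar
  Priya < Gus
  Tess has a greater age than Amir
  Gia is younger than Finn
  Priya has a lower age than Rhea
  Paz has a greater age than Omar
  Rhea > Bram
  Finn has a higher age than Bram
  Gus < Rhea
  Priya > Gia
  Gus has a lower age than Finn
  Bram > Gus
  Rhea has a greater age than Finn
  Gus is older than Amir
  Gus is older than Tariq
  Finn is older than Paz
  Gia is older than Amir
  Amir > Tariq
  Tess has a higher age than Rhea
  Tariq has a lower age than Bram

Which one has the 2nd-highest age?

The consecutive relations fix a unique order: Tariq < Amir < Gia < Priya < Gus < Bram < Omar < Paz < Finn < Rhea < Tess.
The 2nd largest is Rhea.

Rhea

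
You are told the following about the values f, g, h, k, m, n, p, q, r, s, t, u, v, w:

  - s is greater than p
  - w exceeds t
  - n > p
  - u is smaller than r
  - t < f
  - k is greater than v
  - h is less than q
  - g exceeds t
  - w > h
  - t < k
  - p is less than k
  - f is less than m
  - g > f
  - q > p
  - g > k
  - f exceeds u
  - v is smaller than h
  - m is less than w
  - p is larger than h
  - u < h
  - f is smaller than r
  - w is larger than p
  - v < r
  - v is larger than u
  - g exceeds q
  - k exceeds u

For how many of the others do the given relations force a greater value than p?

Directly above p: n, k, s, q, w.
One step further: g (6 so far).
No other element is forced above p by the given relations, so the count is 6.

6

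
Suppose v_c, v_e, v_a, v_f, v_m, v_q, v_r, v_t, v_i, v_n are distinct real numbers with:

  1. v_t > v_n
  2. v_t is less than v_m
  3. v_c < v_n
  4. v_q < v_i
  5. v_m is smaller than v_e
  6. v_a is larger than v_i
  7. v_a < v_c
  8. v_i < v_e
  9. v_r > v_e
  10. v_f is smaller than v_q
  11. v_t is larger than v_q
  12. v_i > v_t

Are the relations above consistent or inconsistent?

We have v_t < v_i stated directly, yet also v_i < v_a < v_c < v_n < v_t by chaining the others — so v_i < v_t. Contradiction.

inconsistent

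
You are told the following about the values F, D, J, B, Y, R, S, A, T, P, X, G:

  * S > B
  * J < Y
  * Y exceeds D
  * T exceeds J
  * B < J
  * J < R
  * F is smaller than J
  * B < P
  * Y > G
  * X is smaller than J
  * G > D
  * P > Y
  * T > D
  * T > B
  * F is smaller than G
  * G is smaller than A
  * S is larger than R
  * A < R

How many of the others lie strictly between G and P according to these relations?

1

The relations place G below P. An element lies strictly between them when it is forced above G and also forced below P.
Above G: {A, R, Y, S}. Below P: {D, B, F, X, J, Y}.
Intersection: {Y} — 1.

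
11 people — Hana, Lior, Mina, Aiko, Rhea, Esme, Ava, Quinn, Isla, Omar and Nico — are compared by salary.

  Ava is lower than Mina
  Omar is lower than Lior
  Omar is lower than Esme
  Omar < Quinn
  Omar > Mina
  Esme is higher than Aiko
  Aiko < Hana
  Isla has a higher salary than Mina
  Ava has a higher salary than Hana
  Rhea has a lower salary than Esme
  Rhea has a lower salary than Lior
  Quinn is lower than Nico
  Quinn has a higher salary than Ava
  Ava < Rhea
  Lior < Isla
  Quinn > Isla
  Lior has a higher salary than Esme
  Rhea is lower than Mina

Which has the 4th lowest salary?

Rhea

The consecutive relations fix a unique order: Aiko < Hana < Ava < Rhea < Mina < Omar < Esme < Lior < Isla < Quinn < Nico.
The 4th smallest is Rhea.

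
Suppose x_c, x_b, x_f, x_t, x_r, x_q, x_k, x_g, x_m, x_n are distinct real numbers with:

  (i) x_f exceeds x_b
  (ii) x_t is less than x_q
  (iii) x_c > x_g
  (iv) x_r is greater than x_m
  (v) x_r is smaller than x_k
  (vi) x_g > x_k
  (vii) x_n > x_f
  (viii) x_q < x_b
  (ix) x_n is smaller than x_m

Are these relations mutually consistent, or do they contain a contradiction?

consistent

The single ordering x_t < x_q < x_b < x_f < x_n < x_m < x_r < x_k < x_g < x_c satisfies every listed relation, so no contradiction arises.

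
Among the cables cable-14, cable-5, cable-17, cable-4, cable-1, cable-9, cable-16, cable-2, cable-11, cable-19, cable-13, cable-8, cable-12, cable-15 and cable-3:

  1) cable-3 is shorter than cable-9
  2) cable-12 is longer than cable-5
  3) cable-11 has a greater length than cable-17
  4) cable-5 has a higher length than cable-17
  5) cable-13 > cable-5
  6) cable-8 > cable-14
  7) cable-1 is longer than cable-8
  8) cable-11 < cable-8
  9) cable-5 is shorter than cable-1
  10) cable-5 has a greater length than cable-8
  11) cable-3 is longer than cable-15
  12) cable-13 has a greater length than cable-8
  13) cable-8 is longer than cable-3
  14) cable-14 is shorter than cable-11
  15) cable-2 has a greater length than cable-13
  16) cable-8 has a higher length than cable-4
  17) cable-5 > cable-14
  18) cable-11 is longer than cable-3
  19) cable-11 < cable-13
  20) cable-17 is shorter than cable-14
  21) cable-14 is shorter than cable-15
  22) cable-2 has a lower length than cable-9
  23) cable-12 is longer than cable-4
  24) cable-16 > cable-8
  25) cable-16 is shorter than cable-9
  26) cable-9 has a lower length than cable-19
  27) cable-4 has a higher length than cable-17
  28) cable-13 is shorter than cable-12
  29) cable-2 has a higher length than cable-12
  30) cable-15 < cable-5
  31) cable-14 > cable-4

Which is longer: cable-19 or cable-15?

cable-15 < cable-3 and cable-3 < cable-11 give cable-15 < cable-11.
Then cable-11 < cable-8 extends the chain to cable-8.
With cable-8 < cable-5: cable-15 < cable-3 < cable-11 < cable-8 < cable-5.
With cable-5 < cable-13: cable-15 < cable-3 < cable-11 < cable-8 < cable-5 < cable-13.
Then cable-13 < cable-12 extends the chain to cable-12.
With cable-12 < cable-2: cable-15 < cable-3 < cable-11 < cable-8 < cable-5 < cable-13 < cable-12 < cable-2.
Then cable-2 < cable-9 extends the chain to cable-9.
With cable-9 < cable-19: cable-15 < cable-3 < cable-11 < cable-8 < cable-5 < cable-13 < cable-12 < cable-2 < cable-9 < cable-19.
So cable-15 < cable-19; cable-19 is the longer of the two.

cable-19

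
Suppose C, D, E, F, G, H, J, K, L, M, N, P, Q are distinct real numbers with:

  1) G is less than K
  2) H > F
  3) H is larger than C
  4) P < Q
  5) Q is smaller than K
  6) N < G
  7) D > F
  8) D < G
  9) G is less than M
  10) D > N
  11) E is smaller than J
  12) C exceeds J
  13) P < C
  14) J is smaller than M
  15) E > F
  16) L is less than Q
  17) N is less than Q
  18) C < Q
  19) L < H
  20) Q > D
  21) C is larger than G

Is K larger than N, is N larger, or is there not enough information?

N < D < G < C < Q < K, by transitivity through D, G, C, Q.
So K is larger.

K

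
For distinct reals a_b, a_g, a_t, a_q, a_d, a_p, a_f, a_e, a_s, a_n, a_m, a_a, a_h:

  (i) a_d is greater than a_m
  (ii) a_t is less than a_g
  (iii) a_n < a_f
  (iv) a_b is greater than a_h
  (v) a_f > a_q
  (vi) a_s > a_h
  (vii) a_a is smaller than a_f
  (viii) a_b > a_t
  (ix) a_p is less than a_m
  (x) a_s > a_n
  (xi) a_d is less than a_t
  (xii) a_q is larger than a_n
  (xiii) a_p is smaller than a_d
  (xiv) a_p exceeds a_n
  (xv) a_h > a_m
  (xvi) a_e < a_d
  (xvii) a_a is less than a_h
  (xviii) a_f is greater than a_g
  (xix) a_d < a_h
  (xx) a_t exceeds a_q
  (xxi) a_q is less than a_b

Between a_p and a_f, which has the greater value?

a_f

a_p < a_m < a_d < a_t < a_g < a_f, by transitivity through a_m, a_d, a_t, a_g.
So a_p < a_f; a_f is the larger of the two.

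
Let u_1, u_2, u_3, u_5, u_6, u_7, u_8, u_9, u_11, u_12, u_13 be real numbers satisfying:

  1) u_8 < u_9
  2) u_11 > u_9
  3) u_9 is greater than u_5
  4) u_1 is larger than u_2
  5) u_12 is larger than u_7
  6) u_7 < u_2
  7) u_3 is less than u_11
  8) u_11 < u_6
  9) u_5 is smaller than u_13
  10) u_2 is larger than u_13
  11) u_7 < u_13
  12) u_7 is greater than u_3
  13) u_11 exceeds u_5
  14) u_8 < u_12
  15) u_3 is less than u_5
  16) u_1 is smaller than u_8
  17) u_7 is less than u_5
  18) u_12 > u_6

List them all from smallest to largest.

u_3 < u_7 < u_5 < u_13 < u_2 < u_1 < u_8 < u_9 < u_11 < u_6 < u_12

The consecutive links are each given: u_3 < u_7; u_7 < u_5; u_5 < u_13; u_13 < u_2; u_2 < u_1; u_1 < u_8; u_8 < u_9; u_9 < u_11; u_11 < u_6; u_6 < u_12.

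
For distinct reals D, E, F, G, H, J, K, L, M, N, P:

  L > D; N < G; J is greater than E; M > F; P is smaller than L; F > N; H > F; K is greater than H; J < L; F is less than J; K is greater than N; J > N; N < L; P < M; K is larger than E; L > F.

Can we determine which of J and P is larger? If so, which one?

undetermined

Following every chain through P: above P we get M, L.
J is not reached, and no chain runs the other way from J to P.
So the given relations leave the order of P and J undetermined.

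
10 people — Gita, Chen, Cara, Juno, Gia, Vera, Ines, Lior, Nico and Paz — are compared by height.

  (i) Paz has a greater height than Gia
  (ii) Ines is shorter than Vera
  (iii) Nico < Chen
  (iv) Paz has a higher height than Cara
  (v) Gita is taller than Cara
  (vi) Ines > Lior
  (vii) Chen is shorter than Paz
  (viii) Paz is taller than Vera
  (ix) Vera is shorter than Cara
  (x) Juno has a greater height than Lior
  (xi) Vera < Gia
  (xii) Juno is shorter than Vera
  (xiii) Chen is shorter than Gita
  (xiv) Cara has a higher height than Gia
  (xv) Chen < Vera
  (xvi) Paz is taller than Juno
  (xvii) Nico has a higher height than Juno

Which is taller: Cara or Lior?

Link the given pairs in sequence: Lior < Juno; Juno < Nico; Nico < Chen; Chen < Vera; Vera < Gia; Gia < Cara.
Together: Lior < Juno < Nico < Chen < Vera < Gia < Cara.
So Lior < Cara; Cara is the taller of the two.

Cara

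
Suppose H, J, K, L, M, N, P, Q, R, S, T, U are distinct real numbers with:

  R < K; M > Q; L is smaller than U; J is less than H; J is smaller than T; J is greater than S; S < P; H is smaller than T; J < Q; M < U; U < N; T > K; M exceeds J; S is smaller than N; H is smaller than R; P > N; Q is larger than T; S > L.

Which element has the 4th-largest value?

M

Chaining the given pairs: L < S < J < H < R < K < T < Q < M < U < N < P.
The 4th largest is M.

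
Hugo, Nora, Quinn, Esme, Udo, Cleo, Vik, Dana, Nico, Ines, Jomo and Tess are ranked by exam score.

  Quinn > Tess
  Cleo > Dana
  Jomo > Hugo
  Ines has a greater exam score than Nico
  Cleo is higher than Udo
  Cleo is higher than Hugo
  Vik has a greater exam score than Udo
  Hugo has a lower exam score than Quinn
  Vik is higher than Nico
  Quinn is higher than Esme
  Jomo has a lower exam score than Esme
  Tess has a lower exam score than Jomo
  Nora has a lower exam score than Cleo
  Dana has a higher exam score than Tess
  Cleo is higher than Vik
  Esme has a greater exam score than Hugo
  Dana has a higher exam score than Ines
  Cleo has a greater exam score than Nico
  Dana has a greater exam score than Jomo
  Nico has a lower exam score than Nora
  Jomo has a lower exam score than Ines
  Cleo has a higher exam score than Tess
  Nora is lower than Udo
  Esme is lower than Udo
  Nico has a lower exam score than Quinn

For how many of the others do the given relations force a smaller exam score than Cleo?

10

Directly below Cleo: Tess, Hugo, Nico, Dana, Nora, Udo, Vik.
One step further: Jomo, Esme, Ines (10 so far).
No other element is forced below Cleo by the given relations, so the count is 10.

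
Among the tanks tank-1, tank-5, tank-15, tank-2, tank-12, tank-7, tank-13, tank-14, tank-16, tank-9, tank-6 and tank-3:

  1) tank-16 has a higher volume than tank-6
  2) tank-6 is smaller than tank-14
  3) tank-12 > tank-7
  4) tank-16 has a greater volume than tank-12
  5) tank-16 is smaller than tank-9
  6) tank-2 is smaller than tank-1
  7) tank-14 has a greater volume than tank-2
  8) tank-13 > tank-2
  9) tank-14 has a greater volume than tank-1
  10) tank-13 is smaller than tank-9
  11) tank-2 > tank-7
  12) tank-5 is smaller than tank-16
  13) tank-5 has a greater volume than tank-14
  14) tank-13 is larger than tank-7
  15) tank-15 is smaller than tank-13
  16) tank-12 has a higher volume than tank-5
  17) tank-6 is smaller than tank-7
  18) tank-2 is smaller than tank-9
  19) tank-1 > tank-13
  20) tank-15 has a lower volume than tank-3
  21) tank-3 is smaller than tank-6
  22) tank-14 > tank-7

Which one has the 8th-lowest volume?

The consecutive relations fix a unique order: tank-15 < tank-3 < tank-6 < tank-7 < tank-2 < tank-13 < tank-1 < tank-14 < tank-5 < tank-12 < tank-16 < tank-9.
The 8th smallest is tank-14.

tank-14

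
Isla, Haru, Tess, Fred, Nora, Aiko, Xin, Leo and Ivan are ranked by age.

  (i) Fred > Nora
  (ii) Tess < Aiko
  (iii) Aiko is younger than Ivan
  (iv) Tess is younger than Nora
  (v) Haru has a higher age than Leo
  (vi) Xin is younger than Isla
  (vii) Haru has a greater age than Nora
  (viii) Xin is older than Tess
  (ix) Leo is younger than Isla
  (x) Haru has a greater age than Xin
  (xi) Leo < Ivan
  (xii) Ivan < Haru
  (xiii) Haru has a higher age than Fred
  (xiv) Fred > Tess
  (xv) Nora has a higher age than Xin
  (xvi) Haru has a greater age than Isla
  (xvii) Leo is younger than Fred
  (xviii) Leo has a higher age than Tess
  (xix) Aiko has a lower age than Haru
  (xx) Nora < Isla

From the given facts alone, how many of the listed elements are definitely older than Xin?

From Xin the given relations immediately reach Nora, Isla, Haru.
From those, Fred — 4 in total.
No other element is forced above Xin by the given relations, so the count is 4.

4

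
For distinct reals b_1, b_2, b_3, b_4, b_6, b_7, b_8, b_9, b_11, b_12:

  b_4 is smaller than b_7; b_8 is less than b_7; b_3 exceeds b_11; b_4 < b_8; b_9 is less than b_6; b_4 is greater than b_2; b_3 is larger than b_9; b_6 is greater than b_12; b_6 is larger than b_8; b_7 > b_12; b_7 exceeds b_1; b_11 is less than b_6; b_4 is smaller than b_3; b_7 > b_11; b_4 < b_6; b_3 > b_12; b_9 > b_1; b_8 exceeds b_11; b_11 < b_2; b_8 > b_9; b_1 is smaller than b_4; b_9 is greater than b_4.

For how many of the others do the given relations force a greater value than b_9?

Directly above b_9: b_3, b_8, b_6.
One step further: b_7 (4 so far).
Nothing else is reachable above b_9; 4 in all.

4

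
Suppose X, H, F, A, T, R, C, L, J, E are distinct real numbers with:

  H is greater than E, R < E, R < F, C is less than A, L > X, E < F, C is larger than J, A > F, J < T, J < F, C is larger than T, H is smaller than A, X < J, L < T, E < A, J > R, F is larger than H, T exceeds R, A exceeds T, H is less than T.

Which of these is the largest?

X is not greatest since X < L; L is not greatest since L < T; R is not greatest since R < F; J is not greatest since J < C; E is not greatest since E < A; H is not greatest since H < T; T is not greatest since T < C; C is not greatest since C < A; F is not greatest since F < A.
Only A has nothing above it, so A is the largest.

A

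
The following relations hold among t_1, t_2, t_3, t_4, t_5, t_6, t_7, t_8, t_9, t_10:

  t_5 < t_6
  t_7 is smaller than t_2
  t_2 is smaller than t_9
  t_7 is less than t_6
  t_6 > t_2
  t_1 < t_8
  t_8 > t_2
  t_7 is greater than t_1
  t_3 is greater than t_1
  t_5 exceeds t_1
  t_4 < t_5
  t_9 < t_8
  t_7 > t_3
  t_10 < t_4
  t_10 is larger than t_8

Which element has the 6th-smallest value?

The consecutive relations fix a unique order: t_1 < t_3 < t_7 < t_2 < t_9 < t_8 < t_10 < t_4 < t_5 < t_6.
The 6th smallest is t_8.

t_8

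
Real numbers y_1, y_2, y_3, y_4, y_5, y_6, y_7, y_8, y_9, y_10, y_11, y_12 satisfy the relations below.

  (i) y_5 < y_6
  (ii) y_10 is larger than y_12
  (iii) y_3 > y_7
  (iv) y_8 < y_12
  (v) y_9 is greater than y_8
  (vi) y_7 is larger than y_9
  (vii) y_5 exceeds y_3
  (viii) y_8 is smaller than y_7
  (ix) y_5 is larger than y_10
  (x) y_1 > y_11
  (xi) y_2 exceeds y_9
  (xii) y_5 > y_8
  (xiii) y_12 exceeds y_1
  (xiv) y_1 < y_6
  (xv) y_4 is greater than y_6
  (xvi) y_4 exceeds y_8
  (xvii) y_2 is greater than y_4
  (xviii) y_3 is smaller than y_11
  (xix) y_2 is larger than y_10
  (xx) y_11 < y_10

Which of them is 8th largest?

y_11

The consecutive relations fix a unique order: y_8 < y_9 < y_7 < y_3 < y_11 < y_1 < y_12 < y_10 < y_5 < y_6 < y_4 < y_2.
The 8th largest is y_11.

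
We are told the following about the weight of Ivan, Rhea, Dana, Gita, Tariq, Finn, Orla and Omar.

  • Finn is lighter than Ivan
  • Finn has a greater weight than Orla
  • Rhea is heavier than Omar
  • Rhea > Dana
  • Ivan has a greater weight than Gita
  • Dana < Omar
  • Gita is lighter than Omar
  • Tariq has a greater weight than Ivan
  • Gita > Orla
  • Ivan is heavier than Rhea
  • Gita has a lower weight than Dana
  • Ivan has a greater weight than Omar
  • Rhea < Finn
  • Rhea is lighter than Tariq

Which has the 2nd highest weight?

Piecing the relations together gives one ordering: Orla < Gita < Dana < Omar < Rhea < Finn < Ivan < Tariq.
Counting 2 from the largest end gives Ivan.

Ivan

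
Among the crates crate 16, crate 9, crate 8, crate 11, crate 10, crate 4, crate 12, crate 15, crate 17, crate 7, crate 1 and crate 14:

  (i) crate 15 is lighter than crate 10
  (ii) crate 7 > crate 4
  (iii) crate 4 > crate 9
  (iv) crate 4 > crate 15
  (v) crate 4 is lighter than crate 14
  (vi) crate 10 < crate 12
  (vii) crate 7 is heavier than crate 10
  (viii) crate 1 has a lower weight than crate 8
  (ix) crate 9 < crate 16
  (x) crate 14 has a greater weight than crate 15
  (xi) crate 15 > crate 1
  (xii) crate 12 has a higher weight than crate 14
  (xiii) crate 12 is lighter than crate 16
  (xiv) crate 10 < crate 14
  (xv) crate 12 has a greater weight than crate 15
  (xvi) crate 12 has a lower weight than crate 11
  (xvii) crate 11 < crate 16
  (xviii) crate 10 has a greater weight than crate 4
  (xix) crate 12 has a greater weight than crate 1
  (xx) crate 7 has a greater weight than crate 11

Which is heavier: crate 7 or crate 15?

crate 15 < crate 4 and crate 4 < crate 10 give crate 15 < crate 10.
Then crate 10 < crate 14 extends the chain to crate 14.
Then crate 14 < crate 12 extends the chain to crate 12.
Then crate 12 < crate 11 extends the chain to crate 11.
Then crate 11 < crate 7 extends the chain to crate 7.
So crate 15 < crate 7; crate 7 is the heavier of the two.

crate 7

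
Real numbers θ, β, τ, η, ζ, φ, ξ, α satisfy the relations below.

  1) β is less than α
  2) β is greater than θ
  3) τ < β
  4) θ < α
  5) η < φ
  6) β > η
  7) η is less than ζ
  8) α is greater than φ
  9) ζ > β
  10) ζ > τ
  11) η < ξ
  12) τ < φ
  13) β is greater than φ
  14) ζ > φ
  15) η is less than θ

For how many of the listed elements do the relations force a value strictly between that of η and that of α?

Chaining upward from η reaches: ξ, θ, φ, β, ζ.
Chaining downward from α reaches: τ, θ, φ, β.
Strictly between η and α are those in both lists: θ, φ, β — 3 elements.

3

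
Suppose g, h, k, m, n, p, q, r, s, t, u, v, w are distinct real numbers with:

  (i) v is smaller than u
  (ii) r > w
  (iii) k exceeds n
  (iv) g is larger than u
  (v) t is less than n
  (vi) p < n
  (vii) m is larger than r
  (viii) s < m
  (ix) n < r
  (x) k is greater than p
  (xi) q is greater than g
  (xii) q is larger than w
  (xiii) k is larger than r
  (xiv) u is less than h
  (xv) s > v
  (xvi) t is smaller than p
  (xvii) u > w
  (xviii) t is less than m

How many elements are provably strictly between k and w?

1

Chaining upward from w reaches: r, u, m, g, q, h.
Chaining downward from k reaches: t, p, n, r.
Strictly between w and k are those in both lists: r — 1 element.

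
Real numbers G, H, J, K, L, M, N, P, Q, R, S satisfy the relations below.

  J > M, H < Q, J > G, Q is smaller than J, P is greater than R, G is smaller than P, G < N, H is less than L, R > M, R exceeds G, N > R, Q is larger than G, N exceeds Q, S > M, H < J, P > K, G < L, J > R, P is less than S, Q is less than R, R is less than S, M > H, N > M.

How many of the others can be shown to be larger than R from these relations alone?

The elements the relations force above R are N, J, P, S — no chain reaches any other.
That is 4.

4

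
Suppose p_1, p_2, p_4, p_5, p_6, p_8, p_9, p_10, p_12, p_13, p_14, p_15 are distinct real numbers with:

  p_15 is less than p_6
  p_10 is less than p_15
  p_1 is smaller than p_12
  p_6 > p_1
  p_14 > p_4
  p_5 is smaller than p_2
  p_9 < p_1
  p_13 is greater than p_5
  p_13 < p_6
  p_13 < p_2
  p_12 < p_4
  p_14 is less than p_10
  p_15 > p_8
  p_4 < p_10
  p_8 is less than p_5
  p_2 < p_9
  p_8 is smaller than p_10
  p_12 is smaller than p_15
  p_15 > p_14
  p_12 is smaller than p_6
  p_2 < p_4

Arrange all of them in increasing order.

p_8 < p_5 < p_13 < p_2 < p_9 < p_1 < p_12 < p_4 < p_14 < p_10 < p_15 < p_6

The consecutive links are each given: p_8 < p_5; p_5 < p_13; p_13 < p_2; p_2 < p_9; p_9 < p_1; p_1 < p_12; p_12 < p_4; p_4 < p_14; p_14 < p_10; p_10 < p_15; p_15 < p_6.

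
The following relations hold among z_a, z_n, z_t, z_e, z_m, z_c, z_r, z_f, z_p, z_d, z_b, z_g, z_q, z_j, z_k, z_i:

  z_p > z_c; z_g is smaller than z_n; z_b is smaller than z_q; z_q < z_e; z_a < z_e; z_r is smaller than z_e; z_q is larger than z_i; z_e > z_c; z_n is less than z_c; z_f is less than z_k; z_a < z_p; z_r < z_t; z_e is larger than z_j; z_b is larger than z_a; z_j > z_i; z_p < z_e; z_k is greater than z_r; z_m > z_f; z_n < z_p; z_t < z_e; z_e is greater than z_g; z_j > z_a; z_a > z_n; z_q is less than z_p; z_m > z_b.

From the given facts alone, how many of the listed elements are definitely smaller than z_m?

5

Directly below z_m: z_f, z_b.
One step further: z_a (3 so far).
One step further: z_n (4 so far).
One step further: z_g (5 so far).
No other element is forced below z_m by the given relations, so the count is 5.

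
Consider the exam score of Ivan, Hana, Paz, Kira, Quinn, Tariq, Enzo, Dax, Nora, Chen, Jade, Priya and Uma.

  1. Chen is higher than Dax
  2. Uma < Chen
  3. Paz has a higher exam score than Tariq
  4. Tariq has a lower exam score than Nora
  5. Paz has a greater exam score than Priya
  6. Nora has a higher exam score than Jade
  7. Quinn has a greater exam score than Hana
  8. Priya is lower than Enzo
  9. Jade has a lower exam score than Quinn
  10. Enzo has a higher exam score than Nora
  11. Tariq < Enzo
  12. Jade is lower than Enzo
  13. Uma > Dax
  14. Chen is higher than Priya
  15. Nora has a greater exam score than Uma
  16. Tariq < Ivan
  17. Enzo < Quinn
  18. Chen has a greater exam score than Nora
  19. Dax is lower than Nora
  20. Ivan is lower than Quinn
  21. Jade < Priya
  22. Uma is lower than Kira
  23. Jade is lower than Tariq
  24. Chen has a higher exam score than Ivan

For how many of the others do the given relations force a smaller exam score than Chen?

7

Directly below Chen: Dax, Ivan, Uma, Priya, Nora.
One step further: Jade, Tariq (7 so far).
No other element is forced below Chen by the given relations, so the count is 7.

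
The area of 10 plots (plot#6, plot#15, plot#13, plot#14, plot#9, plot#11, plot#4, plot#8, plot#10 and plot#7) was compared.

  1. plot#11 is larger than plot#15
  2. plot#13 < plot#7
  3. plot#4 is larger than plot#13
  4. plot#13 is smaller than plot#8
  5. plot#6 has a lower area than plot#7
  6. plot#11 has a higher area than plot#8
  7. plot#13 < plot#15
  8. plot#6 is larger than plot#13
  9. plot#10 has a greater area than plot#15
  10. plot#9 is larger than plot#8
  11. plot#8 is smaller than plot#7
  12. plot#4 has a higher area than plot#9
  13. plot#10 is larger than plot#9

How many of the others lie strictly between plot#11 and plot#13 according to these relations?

Chaining upward from plot#13 reaches: plot#6, plot#8, plot#9, plot#7, plot#15, plot#4, plot#10.
Chaining downward from plot#11 reaches: plot#8, plot#15.
Strictly between plot#13 and plot#11 are those in both lists: plot#8, plot#15 — 2 elements.

2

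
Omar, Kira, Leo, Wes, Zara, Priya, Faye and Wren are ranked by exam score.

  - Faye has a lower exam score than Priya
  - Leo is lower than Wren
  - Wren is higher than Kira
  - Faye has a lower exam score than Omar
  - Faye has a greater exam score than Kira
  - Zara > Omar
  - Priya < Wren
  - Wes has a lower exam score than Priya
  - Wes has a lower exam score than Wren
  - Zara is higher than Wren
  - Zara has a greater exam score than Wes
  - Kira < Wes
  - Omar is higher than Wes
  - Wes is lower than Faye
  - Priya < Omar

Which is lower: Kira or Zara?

Kira

Following the relations from Kira: Kira < Wes < Faye < Priya < Omar < Zara.
So Kira < Zara; Kira is the lower of the two.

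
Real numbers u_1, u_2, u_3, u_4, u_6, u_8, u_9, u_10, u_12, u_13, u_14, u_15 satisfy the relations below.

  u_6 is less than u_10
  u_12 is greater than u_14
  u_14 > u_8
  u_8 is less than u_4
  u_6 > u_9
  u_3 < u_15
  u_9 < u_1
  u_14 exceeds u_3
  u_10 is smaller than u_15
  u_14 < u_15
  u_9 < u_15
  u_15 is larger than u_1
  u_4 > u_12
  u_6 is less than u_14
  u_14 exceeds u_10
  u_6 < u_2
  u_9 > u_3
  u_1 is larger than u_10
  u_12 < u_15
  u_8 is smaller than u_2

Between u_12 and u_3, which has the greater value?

u_3 < u_9 < u_6 < u_10 < u_14 < u_12, by transitivity through u_9, u_6, u_10, u_14.
So u_3 < u_12; u_12 is the larger of the two.

u_12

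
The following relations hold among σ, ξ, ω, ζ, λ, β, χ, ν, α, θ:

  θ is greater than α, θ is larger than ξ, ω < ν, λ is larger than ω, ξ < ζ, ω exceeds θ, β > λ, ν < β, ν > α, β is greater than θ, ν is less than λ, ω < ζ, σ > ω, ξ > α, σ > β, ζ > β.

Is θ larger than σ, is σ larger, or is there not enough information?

σ

Chaining the given relations: θ < ω < ν < λ < β < σ.
So σ is larger.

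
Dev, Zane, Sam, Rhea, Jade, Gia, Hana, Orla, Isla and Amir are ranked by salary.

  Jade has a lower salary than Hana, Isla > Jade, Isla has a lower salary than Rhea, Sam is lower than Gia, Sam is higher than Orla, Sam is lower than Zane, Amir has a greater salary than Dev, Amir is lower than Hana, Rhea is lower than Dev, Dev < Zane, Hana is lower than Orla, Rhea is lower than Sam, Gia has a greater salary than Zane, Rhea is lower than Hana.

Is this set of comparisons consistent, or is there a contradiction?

consistent

Every relation is compatible with Jade < Isla < Rhea < Dev < Amir < Hana < Orla < Sam < Zane < Gia; the set is consistent.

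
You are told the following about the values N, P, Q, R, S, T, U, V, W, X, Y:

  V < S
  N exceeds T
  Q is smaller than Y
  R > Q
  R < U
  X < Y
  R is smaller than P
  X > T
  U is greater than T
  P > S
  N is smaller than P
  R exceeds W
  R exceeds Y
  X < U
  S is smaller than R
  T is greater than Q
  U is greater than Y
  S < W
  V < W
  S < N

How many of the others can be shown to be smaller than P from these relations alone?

9

From P the given relations immediately reach S, N, R.
From those, V, Q, T, Y, W — 8 in total.
From those, X — 9 in total.
Nothing else is reachable below P; 9 in all.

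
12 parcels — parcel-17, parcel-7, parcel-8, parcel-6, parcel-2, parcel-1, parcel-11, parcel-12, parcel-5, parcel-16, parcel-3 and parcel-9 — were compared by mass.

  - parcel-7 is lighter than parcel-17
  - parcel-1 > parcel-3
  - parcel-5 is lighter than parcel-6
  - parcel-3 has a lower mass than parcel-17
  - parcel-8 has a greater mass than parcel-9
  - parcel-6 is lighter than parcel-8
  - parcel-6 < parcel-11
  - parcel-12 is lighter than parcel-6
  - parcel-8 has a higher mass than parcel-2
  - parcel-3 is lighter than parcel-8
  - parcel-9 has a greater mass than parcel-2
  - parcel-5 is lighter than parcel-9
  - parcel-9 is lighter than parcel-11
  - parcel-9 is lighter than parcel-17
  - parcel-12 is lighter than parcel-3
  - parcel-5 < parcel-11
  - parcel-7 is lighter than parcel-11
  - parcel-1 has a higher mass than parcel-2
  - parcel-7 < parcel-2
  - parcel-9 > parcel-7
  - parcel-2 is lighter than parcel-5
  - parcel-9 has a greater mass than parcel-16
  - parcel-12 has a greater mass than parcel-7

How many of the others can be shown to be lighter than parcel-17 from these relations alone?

7

From parcel-17 the given relations immediately reach parcel-7, parcel-9, parcel-3.
From those, parcel-12, parcel-2, parcel-16, parcel-5 — 7 in total.
Nothing else is reachable below parcel-17; 7 in all.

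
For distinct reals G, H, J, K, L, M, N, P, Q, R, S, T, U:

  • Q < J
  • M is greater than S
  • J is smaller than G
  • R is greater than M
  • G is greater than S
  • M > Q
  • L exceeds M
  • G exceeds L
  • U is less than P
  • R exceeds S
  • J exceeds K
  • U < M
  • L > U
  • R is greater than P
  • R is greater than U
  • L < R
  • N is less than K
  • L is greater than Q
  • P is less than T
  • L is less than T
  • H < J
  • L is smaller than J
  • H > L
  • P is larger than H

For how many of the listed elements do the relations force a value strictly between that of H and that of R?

Chaining upward from H reaches: P, J, G, T.
Chaining downward from R reaches: S, U, Q, M, L, P.
Strictly between H and R are those in both lists: P — 1 element.

1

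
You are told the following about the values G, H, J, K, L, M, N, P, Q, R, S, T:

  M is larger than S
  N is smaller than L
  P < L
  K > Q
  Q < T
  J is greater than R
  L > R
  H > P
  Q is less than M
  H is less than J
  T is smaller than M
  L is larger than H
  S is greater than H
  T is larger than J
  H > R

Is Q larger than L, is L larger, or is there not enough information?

undetermined

Following every chain through Q: above Q we get K, T, M.
L is not reached, and no chain runs the other way from L to Q.
So the given relations leave the order of Q and L undetermined.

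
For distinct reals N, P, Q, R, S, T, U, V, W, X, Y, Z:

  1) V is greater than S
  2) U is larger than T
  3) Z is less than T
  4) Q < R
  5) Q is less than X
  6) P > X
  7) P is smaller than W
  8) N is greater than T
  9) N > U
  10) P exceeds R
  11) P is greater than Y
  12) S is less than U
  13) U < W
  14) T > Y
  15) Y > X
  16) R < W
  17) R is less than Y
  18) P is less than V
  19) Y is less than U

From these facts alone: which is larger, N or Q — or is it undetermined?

N

Q < X and X < Y give Q < Y.
Then Y < T extends the chain to T.
Then T < U extends the chain to U.
With U < N: Q < X < Y < T < U < N.
So N is larger.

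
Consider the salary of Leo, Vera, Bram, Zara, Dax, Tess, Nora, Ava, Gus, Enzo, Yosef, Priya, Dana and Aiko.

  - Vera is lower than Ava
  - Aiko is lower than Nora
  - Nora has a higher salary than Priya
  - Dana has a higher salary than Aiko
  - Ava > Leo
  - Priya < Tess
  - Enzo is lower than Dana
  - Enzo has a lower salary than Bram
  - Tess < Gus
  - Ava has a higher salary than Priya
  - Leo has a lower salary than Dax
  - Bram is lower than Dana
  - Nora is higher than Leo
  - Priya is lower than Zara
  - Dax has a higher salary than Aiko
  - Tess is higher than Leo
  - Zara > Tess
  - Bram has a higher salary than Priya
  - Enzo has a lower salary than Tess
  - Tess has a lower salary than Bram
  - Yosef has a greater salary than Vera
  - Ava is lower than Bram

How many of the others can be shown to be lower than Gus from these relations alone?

The elements the relations force below Gus are Enzo, Priya, Leo, Tess — no chain reaches any other.
That is 4.

4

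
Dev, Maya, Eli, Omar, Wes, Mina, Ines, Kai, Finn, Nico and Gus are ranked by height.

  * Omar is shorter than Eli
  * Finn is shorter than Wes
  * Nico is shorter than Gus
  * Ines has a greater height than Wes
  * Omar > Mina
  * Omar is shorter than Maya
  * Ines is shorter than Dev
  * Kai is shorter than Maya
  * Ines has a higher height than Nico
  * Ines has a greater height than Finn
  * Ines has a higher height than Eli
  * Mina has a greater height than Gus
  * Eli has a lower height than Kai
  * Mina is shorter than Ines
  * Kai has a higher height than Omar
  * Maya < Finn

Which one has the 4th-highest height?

Finn

The consecutive relations fix a unique order: Nico < Gus < Mina < Omar < Eli < Kai < Maya < Finn < Wes < Ines < Dev.
Counting 4 from the largest end gives Finn.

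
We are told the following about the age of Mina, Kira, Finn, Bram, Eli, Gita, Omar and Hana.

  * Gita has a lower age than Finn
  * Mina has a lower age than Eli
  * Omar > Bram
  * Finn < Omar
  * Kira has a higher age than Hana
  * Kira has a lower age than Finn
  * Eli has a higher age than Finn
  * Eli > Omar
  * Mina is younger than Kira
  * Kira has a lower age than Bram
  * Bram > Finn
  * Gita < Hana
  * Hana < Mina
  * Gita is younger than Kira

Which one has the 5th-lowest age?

Finn

Chaining the given pairs: Gita < Hana < Mina < Kira < Finn < Bram < Omar < Eli.
Counting 5 from the smallest end gives Finn.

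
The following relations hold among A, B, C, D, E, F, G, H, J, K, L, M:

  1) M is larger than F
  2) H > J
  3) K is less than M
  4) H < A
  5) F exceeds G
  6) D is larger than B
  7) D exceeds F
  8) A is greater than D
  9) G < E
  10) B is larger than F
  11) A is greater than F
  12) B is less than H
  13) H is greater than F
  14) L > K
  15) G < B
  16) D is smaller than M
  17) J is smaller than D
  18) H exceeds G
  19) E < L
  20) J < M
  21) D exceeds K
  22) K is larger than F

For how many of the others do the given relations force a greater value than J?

The elements the relations force above J are H, D, A, M — no chain reaches any other.
That is 4.

4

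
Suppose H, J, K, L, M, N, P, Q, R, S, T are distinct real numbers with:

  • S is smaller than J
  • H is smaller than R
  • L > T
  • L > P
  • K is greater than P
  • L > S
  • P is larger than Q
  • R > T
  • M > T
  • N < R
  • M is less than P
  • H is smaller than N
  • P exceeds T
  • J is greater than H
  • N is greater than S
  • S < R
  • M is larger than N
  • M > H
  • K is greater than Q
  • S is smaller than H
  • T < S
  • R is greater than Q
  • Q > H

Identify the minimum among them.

Chaining upward from T: directly above it, S, M, R, P, L; then H, J, N, K; then Q.
That covers every other element, and nothing is given below T, so T is the minimum.

T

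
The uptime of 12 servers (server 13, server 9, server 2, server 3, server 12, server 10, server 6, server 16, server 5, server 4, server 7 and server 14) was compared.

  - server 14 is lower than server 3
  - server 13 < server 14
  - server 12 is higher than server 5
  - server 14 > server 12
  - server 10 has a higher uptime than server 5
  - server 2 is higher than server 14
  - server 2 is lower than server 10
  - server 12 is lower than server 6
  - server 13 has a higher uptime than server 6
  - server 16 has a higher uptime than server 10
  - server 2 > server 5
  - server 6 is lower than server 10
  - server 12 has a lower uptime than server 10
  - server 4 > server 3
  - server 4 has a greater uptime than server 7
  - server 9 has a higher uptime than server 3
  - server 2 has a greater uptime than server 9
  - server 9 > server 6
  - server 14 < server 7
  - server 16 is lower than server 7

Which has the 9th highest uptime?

Piecing the relations together gives one ordering: server 5 < server 12 < server 6 < server 13 < server 14 < server 3 < server 9 < server 2 < server 10 < server 16 < server 7 < server 4.
Counting 9 from the largest end gives server 13.

server 13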